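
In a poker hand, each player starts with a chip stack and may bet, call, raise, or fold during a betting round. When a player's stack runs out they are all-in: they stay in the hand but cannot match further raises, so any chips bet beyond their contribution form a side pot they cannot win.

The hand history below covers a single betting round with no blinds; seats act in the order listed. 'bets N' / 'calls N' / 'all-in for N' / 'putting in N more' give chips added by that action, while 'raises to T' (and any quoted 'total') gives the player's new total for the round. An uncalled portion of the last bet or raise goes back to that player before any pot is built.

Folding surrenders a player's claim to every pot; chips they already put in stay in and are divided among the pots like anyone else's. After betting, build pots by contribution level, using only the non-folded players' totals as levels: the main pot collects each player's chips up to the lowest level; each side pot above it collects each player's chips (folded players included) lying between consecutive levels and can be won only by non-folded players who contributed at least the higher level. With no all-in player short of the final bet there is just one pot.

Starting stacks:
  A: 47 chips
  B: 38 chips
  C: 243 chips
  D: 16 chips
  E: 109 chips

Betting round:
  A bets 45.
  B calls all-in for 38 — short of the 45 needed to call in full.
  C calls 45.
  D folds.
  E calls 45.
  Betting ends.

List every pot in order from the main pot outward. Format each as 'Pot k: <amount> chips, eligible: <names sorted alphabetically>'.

Pot 1: 152 chips, eligible: A, B, C, E
Pot 2: 21 chips, eligible: A, C, E

Derivation:
Contributions: A=45, B=38, C=45, E=45
Folded: D
Pot levels (distinct totals of non-folded players): 38, 45
Layer 1-38: 38 each from A, B, C, E = 38*4 = 152 chips; eligible A, B, C, E
Layer 39-45: 7 each from A, C, E = 7*3 = 21 chips; eligible A, C, E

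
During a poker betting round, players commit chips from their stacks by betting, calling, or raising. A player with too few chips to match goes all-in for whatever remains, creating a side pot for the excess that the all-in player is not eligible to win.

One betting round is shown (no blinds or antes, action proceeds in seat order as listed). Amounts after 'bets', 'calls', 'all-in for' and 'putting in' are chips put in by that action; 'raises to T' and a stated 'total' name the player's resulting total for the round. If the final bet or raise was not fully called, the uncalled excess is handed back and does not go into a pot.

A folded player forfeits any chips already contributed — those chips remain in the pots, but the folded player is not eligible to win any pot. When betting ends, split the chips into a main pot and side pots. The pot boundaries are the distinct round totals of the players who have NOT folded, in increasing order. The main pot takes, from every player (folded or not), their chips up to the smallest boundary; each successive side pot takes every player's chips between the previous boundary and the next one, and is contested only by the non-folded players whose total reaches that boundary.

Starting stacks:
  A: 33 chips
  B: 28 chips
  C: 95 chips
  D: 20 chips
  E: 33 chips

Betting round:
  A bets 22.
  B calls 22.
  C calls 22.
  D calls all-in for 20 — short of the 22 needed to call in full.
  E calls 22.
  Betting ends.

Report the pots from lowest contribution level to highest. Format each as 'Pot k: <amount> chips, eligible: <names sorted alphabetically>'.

Pot 1: 100 chips, eligible: A, B, C, D, E
Pot 2: 8 chips, eligible: A, B, C, E

Derivation:
Contributions: A=22, B=22, C=22, D=20, E=22
Pot levels (distinct totals of non-folded players): 20, 22
Layer 1-20: 20 each from A, B, C, D, E = 20*5 = 100 chips; eligible A, B, C, D, E
Layer 21-22: 2 each from A, B, C, E = 2*4 = 8 chips; eligible A, B, C, E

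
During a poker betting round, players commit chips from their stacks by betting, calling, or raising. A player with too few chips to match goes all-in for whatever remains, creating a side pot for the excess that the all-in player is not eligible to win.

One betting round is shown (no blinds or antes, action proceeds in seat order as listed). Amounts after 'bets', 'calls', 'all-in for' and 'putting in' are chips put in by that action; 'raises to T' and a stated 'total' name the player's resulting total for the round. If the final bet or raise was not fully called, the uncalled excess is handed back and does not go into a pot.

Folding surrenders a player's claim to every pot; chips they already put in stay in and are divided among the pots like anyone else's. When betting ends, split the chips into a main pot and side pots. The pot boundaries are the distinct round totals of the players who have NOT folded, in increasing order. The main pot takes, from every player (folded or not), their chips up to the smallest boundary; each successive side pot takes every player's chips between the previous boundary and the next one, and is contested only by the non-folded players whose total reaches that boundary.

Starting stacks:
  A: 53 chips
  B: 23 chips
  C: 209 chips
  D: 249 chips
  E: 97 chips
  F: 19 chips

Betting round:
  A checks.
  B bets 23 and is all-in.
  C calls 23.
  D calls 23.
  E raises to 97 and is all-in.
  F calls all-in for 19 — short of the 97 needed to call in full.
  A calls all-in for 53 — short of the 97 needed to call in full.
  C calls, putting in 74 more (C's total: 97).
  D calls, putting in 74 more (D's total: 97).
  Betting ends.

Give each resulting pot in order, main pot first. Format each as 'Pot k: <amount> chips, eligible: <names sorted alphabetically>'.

Contributions: A=53, B=23, C=97, D=97, E=97, F=19
Pot levels (distinct totals of non-folded players): 19, 23, 53, 97
Layer 1-19: 19 each from A, B, C, D, E, F = 19*6 = 114 chips; eligible A, B, C, D, E, F
Layer 20-23: 4 each from A, B, C, D, E = 4*5 = 20 chips; eligible A, B, C, D, E
Layer 24-53: 30 each from A, C, D, E = 30*4 = 120 chips; eligible A, C, D, E
Layer 54-97: 44 each from C, D, E = 44*3 = 132 chips; eligible C, D, E

Pot 1: 114 chips, eligible: A, B, C, D, E, F
Pot 2: 20 chips, eligible: A, B, C, D, E
Pot 3: 120 chips, eligible: A, C, D, E
Pot 4: 132 chips, eligible: C, D, E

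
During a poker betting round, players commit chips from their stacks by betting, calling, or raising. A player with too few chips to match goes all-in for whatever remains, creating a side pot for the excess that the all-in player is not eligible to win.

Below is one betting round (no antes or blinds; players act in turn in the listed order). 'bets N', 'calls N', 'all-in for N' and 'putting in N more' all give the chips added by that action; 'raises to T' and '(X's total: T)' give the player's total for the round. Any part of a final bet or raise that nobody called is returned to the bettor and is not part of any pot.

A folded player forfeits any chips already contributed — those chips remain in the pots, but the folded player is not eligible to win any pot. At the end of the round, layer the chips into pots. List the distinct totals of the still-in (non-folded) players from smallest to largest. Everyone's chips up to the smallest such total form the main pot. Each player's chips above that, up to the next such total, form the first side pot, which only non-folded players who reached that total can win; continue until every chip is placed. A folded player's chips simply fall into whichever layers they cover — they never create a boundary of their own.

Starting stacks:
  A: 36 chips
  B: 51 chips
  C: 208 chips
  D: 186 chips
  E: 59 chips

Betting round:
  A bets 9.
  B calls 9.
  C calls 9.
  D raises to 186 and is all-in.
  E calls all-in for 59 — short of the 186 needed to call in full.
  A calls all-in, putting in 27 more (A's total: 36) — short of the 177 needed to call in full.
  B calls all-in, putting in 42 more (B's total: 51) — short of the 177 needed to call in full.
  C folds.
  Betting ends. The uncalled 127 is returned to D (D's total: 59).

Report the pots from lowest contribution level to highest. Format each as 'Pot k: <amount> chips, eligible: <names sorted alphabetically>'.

Pot 1: 153 chips, eligible: A, B, D, E
Pot 2: 45 chips, eligible: B, D, E
Pot 3: 16 chips, eligible: D, E

Derivation:
Contributions (after 127 returned to D): A=36, B=51, C=9, D=59, E=59
Folded: C
Pot levels (distinct totals of non-folded players): 36, 51, 59
Layer 1-36: A 36 + B 36 + C 9 + D 36 + E 36 = 153 chips; eligible A, B, D, E
Layer 37-51: 15 each from B, D, E = 15*3 = 45 chips; eligible B, D, E
Layer 52-59: 8 each from D, E = 8*2 = 16 chips; eligible D, E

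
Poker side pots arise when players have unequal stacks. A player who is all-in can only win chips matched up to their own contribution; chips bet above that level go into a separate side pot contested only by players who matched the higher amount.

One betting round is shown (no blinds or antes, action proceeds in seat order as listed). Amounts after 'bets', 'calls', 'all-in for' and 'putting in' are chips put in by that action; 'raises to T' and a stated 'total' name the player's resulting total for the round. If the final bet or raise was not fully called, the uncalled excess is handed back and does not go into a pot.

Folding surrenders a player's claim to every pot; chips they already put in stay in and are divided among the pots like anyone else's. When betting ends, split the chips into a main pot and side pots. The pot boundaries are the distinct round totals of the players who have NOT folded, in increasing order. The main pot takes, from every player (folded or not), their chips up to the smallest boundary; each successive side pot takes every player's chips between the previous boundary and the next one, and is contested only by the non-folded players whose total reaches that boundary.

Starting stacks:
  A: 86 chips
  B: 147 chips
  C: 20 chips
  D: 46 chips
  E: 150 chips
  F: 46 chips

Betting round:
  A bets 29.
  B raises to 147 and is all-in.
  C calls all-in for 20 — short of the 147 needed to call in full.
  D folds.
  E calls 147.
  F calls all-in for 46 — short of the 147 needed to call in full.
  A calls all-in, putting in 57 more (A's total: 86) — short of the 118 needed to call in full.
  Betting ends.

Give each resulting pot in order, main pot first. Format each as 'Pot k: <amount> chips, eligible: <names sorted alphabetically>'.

Pot 1: 100 chips, eligible: A, B, C, E, F
Pot 2: 104 chips, eligible: A, B, E, F
Pot 3: 120 chips, eligible: A, B, E
Pot 4: 122 chips, eligible: B, E

Derivation:
Contributions: A=86, B=147, C=20, E=147, F=46
Folded: D
Pot levels (distinct totals of non-folded players): 20, 46, 86, 147
Layer 1-20: 20 each from A, B, C, E, F = 20*5 = 100 chips; eligible A, B, C, E, F
Layer 21-46: 26 each from A, B, E, F = 26*4 = 104 chips; eligible A, B, E, F
Layer 47-86: 40 each from A, B, E = 40*3 = 120 chips; eligible A, B, E
Layer 87-147: 61 each from B, E = 61*2 = 122 chips; eligible B, E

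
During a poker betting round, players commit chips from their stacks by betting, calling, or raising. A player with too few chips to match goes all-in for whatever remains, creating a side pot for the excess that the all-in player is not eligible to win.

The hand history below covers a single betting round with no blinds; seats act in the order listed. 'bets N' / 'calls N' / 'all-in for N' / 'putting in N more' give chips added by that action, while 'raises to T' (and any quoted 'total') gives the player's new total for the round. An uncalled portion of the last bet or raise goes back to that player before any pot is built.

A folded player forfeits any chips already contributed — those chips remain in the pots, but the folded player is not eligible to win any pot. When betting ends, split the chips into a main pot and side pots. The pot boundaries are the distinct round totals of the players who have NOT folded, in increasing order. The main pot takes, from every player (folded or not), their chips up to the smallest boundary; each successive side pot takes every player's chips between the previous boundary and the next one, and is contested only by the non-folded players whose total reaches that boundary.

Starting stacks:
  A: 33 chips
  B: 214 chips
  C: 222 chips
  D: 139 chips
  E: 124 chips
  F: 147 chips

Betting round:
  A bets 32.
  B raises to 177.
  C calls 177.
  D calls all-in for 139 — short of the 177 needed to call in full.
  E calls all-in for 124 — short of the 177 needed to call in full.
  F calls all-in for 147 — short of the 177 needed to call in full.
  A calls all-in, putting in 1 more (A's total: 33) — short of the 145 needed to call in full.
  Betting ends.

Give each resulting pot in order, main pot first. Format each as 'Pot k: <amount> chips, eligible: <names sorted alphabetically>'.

Pot 1: 198 chips, eligible: A, B, C, D, E, F
Pot 2: 455 chips, eligible: B, C, D, E, F
Pot 3: 60 chips, eligible: B, C, D, F
Pot 4: 24 chips, eligible: B, C, F
Pot 5: 60 chips, eligible: B, C

Derivation:
Contributions: A=33, B=177, C=177, D=139, E=124, F=147
Pot levels (distinct totals of non-folded players): 33, 124, 139, 147, 177
Layer 1-33: 33 each from A, B, C, D, E, F = 33*6 = 198 chips; eligible A, B, C, D, E, F
Layer 34-124: 91 each from B, C, D, E, F = 91*5 = 455 chips; eligible B, C, D, E, F
Layer 125-139: 15 each from B, C, D, F = 15*4 = 60 chips; eligible B, C, D, F
Layer 140-147: 8 each from B, C, F = 8*3 = 24 chips; eligible B, C, F
Layer 148-177: 30 each from B, C = 30*2 = 60 chips; eligible B, C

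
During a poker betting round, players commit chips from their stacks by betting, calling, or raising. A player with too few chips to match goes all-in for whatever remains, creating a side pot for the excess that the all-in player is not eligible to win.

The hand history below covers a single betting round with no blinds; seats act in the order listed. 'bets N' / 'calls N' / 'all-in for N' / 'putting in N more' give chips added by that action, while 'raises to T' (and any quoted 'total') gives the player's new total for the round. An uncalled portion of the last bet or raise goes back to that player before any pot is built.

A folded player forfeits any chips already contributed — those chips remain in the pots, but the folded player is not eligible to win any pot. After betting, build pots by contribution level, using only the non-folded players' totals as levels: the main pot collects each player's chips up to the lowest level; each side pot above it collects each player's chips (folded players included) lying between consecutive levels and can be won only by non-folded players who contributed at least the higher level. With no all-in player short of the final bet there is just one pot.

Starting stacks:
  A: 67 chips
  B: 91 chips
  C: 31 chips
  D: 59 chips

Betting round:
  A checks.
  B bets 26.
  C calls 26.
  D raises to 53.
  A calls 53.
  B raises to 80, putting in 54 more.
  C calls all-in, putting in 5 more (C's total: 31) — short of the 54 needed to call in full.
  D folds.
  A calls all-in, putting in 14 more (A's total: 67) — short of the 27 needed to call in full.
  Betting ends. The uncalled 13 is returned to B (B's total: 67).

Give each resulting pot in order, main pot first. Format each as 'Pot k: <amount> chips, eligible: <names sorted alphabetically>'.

Pot 1: 124 chips, eligible: A, B, C
Pot 2: 94 chips, eligible: A, B

Derivation:
Contributions (after 13 returned to B): A=67, B=67, C=31, D=53
Folded: D
Pot levels (distinct totals of non-folded players): 31, 67
Layer 1-31: 31 each from A, B, C, D = 31*4 = 124 chips; eligible A, B, C
Layer 32-67: A 36 + B 36 + D 22 = 94 chips; eligible A, B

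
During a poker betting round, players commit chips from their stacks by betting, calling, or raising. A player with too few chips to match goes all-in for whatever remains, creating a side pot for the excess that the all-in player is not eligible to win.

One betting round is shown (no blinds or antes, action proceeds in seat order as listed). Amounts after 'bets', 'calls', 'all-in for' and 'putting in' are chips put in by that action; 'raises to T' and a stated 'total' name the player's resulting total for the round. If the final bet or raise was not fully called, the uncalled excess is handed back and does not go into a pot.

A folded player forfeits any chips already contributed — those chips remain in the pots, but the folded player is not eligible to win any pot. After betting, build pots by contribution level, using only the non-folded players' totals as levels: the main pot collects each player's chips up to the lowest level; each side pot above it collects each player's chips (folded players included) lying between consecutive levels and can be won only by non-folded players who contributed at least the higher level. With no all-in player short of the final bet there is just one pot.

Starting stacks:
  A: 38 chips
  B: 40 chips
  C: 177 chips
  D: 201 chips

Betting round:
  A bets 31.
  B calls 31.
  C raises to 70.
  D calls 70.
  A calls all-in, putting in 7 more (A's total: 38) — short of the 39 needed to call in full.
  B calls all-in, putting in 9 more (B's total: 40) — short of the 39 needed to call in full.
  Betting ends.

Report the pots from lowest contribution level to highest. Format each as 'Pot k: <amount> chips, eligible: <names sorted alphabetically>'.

Pot 1: 152 chips, eligible: A, B, C, D
Pot 2: 6 chips, eligible: B, C, D
Pot 3: 60 chips, eligible: C, D

Derivation:
Contributions: A=38, B=40, C=70, D=70
Pot levels (distinct totals of non-folded players): 38, 40, 70
Layer 1-38: 38 each from A, B, C, D = 38*4 = 152 chips; eligible A, B, C, D
Layer 39-40: 2 each from B, C, D = 2*3 = 6 chips; eligible B, C, D
Layer 41-70: 30 each from C, D = 30*2 = 60 chips; eligible C, D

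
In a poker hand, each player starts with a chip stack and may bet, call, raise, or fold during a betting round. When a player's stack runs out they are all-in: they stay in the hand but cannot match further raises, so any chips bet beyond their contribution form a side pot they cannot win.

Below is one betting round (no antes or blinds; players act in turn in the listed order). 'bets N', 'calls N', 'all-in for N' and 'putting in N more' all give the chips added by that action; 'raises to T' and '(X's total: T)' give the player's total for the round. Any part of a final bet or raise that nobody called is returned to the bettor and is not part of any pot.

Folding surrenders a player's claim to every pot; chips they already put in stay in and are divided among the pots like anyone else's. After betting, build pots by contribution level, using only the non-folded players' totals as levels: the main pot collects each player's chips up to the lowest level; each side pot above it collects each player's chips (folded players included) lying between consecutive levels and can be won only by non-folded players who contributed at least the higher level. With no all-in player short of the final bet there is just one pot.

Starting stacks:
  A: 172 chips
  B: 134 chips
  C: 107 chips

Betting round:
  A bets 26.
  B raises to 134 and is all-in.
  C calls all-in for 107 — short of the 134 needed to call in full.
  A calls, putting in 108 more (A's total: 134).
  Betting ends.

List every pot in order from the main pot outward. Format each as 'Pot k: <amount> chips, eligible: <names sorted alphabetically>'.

Contributions: A=134, B=134, C=107
Pot levels (distinct totals of non-folded players): 107, 134
Layer 1-107: 107 each from A, B, C = 107*3 = 321 chips; eligible A, B, C
Layer 108-134: 27 each from A, B = 27*2 = 54 chips; eligible A, B

Pot 1: 321 chips, eligible: A, B, C
Pot 2: 54 chips, eligible: A, B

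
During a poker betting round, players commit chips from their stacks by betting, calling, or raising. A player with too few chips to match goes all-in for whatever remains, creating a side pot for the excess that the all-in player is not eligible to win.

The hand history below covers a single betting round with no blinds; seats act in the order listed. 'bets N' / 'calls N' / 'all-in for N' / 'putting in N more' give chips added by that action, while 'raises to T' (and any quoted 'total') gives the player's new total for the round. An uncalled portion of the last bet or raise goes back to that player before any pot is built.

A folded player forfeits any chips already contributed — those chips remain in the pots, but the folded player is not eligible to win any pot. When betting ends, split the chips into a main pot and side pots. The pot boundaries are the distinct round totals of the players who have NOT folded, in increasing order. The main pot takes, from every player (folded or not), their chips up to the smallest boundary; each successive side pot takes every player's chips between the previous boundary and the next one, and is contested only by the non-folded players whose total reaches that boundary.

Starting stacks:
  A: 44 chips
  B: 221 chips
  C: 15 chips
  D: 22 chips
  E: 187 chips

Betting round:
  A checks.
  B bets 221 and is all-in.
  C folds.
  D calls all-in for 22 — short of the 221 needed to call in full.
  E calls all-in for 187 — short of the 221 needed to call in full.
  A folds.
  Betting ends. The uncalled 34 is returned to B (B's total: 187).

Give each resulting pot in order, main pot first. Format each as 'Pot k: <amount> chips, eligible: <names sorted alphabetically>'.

Pot 1: 66 chips, eligible: B, D, E
Pot 2: 330 chips, eligible: B, E

Derivation:
Contributions (after 34 returned to B): B=187, D=22, E=187
Folded: A, C
Pot levels (distinct totals of non-folded players): 22, 187
Layer 1-22: 22 each from B, D, E = 22*3 = 66 chips; eligible B, D, E
Layer 23-187: 165 each from B, E = 165*2 = 330 chips; eligible B, E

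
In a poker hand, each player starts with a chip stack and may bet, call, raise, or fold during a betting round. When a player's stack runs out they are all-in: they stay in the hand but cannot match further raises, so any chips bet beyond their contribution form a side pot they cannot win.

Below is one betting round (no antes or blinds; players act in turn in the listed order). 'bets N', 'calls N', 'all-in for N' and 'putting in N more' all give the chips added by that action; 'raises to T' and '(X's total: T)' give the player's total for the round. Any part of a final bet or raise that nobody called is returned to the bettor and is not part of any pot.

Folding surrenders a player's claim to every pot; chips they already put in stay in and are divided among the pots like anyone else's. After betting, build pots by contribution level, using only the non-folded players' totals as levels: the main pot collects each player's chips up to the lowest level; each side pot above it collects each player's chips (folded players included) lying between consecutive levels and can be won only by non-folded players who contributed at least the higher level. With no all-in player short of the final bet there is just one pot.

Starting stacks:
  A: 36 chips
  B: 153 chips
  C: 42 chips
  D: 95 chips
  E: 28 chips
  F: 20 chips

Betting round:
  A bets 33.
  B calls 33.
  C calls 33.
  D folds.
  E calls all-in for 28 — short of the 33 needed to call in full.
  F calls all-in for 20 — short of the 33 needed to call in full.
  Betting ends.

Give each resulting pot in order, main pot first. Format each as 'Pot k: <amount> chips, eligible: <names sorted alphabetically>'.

Pot 1: 100 chips, eligible: A, B, C, E, F
Pot 2: 32 chips, eligible: A, B, C, E
Pot 3: 15 chips, eligible: A, B, C

Derivation:
Contributions: A=33, B=33, C=33, E=28, F=20
Folded: D
Pot levels (distinct totals of non-folded players): 20, 28, 33
Layer 1-20: 20 each from A, B, C, E, F = 20*5 = 100 chips; eligible A, B, C, E, F
Layer 21-28: 8 each from A, B, C, E = 8*4 = 32 chips; eligible A, B, C, E
Layer 29-33: 5 each from A, B, C = 5*3 = 15 chips; eligible A, B, C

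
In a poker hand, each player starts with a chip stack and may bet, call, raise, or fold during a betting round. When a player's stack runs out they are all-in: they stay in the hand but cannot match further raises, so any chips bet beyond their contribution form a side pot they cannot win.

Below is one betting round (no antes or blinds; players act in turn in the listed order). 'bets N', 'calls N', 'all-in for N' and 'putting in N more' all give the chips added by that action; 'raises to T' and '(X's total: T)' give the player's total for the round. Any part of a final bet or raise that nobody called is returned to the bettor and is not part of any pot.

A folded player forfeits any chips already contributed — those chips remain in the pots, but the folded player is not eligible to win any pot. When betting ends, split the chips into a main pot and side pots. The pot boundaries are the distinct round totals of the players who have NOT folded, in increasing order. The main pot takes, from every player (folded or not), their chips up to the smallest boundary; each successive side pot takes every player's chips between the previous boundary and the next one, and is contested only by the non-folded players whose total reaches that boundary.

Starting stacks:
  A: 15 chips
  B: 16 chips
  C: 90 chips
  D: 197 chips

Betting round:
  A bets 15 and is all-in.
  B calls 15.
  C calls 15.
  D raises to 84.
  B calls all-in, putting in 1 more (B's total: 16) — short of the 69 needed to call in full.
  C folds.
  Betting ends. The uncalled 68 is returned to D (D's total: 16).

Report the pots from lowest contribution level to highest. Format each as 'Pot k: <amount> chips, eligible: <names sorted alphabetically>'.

Pot 1: 60 chips, eligible: A, B, D
Pot 2: 2 chips, eligible: B, D

Derivation:
Contributions (after 68 returned to D): A=15, B=16, C=15, D=16
Folded: C
Pot levels (distinct totals of non-folded players): 15, 16
Layer 1-15: 15 each from A, B, C, D = 15*4 = 60 chips; eligible A, B, D
Layer 16-16: 1 each from B, D = 1*2 = 2 chips; eligible B, D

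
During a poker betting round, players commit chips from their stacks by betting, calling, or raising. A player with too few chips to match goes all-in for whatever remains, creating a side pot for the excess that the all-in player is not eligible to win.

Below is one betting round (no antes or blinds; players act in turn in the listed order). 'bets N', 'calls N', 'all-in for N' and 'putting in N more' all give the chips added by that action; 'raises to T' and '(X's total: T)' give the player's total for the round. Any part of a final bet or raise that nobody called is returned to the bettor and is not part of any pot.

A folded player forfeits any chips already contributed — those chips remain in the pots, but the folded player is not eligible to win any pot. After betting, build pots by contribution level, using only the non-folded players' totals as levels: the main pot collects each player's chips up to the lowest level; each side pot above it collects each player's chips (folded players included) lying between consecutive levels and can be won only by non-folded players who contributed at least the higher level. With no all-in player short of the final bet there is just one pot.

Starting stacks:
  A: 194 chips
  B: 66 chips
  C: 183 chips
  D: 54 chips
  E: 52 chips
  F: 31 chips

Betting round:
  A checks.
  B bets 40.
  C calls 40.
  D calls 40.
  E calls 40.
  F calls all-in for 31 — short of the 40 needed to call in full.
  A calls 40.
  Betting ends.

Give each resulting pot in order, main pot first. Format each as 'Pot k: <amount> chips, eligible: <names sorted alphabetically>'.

Contributions: A=40, B=40, C=40, D=40, E=40, F=31
Pot levels (distinct totals of non-folded players): 31, 40
Layer 1-31: 31 each from A, B, C, D, E, F = 31*6 = 186 chips; eligible A, B, C, D, E, F
Layer 32-40: 9 each from A, B, C, D, E = 9*5 = 45 chips; eligible A, B, C, D, E

Pot 1: 186 chips, eligible: A, B, C, D, E, F
Pot 2: 45 chips, eligible: A, B, C, D, E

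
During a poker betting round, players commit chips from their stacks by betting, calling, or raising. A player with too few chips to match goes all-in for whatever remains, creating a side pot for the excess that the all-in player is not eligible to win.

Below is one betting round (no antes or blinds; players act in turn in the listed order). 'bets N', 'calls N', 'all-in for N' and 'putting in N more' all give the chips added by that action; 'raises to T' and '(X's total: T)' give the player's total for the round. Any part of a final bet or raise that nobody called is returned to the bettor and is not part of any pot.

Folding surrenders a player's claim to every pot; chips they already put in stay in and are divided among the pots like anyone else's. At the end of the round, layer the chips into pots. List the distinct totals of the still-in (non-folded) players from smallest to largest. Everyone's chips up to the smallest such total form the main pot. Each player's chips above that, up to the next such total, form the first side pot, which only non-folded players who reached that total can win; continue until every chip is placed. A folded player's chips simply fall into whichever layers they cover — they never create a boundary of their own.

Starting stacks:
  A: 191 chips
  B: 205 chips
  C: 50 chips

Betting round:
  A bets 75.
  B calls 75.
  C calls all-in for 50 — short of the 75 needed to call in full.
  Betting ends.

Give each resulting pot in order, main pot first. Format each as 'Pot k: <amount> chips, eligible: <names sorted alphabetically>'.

Pot 1: 150 chips, eligible: A, B, C
Pot 2: 50 chips, eligible: A, B

Derivation:
Contributions: A=75, B=75, C=50
Pot levels (distinct totals of non-folded players): 50, 75
Layer 1-50: 50 each from A, B, C = 50*3 = 150 chips; eligible A, B, C
Layer 51-75: 25 each from A, B = 25*2 = 50 chips; eligible A, B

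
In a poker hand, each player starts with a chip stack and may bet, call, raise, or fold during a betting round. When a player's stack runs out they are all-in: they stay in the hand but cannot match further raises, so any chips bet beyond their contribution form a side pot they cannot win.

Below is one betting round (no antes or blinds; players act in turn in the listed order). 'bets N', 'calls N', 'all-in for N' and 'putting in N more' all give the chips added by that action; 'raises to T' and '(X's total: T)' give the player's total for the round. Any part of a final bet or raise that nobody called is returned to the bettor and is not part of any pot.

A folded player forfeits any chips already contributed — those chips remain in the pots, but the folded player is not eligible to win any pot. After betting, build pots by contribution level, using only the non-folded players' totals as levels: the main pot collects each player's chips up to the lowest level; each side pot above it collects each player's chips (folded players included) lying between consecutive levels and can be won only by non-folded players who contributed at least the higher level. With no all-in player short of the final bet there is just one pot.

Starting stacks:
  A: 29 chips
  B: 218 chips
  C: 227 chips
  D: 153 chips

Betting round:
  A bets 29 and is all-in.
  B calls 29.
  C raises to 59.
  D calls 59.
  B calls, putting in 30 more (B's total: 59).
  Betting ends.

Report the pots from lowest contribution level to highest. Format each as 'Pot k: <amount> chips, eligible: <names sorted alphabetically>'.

Contributions: A=29, B=59, C=59, D=59
Pot levels (distinct totals of non-folded players): 29, 59
Layer 1-29: 29 each from A, B, C, D = 29*4 = 116 chips; eligible A, B, C, D
Layer 30-59: 30 each from B, C, D = 30*3 = 90 chips; eligible B, C, D

Pot 1: 116 chips, eligible: A, B, C, D
Pot 2: 90 chips, eligible: B, C, D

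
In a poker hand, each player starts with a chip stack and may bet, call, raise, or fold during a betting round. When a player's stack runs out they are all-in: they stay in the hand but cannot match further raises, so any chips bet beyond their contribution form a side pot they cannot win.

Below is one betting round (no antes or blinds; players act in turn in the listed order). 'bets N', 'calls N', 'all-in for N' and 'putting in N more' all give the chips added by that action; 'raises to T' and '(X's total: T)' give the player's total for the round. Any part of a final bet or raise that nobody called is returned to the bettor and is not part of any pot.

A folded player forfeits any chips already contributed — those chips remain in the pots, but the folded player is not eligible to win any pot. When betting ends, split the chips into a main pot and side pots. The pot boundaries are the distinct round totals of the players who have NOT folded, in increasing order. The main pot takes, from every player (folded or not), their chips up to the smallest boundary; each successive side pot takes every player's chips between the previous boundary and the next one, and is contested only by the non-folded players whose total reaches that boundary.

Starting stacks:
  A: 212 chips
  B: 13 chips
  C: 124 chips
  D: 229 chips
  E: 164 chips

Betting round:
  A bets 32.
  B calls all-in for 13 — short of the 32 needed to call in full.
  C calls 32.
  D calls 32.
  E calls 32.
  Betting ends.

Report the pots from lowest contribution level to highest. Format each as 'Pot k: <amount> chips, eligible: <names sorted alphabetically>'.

Contributions: A=32, B=13, C=32, D=32, E=32
Pot levels (distinct totals of non-folded players): 13, 32
Layer 1-13: 13 each from A, B, C, D, E = 13*5 = 65 chips; eligible A, B, C, D, E
Layer 14-32: 19 each from A, C, D, E = 19*4 = 76 chips; eligible A, C, D, E

Pot 1: 65 chips, eligible: A, B, C, D, E
Pot 2: 76 chips, eligible: A, C, D, E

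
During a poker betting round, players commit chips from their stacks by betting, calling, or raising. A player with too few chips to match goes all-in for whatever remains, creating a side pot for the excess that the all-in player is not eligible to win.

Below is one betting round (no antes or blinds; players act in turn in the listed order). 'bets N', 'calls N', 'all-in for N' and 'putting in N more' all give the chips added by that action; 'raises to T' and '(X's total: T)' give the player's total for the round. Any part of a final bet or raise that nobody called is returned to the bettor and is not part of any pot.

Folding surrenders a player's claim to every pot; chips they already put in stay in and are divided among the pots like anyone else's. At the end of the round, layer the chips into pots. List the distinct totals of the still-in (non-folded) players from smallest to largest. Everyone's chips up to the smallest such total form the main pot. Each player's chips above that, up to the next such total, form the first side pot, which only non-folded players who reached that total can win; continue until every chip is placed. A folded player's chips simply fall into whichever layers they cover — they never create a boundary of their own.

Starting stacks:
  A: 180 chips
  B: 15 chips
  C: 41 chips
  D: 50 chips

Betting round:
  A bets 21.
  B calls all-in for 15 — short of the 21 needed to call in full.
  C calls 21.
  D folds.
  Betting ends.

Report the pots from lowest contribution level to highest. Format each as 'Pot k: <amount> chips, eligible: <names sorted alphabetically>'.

Contributions: A=21, B=15, C=21
Folded: D
Pot levels (distinct totals of non-folded players): 15, 21
Layer 1-15: 15 each from A, B, C = 15*3 = 45 chips; eligible A, B, C
Layer 16-21: 6 each from A, C = 6*2 = 12 chips; eligible A, C

Pot 1: 45 chips, eligible: A, B, C
Pot 2: 12 chips, eligible: A, C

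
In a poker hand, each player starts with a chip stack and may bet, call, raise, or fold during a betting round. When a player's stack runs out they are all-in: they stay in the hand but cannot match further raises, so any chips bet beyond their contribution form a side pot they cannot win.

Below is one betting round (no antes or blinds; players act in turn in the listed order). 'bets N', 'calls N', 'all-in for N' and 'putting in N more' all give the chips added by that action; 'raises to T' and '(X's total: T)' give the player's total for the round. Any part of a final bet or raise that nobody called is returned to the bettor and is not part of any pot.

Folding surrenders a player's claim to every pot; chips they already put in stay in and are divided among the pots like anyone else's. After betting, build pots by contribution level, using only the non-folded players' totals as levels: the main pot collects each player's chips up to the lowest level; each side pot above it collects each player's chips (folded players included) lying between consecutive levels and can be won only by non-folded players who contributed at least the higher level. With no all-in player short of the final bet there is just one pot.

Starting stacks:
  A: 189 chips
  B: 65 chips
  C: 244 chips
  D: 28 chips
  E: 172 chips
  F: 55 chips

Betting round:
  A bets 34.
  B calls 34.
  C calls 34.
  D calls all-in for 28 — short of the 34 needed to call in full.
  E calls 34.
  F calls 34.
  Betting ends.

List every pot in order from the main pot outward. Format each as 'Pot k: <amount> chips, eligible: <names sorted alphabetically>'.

Pot 1: 168 chips, eligible: A, B, C, D, E, F
Pot 2: 30 chips, eligible: A, B, C, E, F

Derivation:
Contributions: A=34, B=34, C=34, D=28, E=34, F=34
Pot levels (distinct totals of non-folded players): 28, 34
Layer 1-28: 28 each from A, B, C, D, E, F = 28*6 = 168 chips; eligible A, B, C, D, E, F
Layer 29-34: 6 each from A, B, C, E, F = 6*5 = 30 chips; eligible A, B, C, E, F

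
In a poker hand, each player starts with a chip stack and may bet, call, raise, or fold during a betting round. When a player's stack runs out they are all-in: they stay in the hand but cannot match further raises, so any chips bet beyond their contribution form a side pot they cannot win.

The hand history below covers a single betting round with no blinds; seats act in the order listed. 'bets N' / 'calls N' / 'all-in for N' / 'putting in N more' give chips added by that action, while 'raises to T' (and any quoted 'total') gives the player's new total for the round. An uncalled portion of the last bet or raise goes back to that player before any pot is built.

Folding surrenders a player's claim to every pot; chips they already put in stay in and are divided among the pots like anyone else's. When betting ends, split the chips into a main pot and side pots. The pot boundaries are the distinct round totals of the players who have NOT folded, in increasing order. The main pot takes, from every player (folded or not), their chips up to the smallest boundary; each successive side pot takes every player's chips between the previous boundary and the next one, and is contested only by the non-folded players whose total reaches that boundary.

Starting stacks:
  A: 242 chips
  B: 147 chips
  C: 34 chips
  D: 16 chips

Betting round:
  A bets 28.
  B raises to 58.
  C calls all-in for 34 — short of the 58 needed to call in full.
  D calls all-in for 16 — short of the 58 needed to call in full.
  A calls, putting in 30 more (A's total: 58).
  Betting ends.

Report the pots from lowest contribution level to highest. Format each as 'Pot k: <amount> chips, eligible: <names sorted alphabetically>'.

Pot 1: 64 chips, eligible: A, B, C, D
Pot 2: 54 chips, eligible: A, B, C
Pot 3: 48 chips, eligible: A, B

Derivation:
Contributions: A=58, B=58, C=34, D=16
Pot levels (distinct totals of non-folded players): 16, 34, 58
Layer 1-16: 16 each from A, B, C, D = 16*4 = 64 chips; eligible A, B, C, D
Layer 17-34: 18 each from A, B, C = 18*3 = 54 chips; eligible A, B, C
Layer 35-58: 24 each from A, B = 24*2 = 48 chips; eligible A, B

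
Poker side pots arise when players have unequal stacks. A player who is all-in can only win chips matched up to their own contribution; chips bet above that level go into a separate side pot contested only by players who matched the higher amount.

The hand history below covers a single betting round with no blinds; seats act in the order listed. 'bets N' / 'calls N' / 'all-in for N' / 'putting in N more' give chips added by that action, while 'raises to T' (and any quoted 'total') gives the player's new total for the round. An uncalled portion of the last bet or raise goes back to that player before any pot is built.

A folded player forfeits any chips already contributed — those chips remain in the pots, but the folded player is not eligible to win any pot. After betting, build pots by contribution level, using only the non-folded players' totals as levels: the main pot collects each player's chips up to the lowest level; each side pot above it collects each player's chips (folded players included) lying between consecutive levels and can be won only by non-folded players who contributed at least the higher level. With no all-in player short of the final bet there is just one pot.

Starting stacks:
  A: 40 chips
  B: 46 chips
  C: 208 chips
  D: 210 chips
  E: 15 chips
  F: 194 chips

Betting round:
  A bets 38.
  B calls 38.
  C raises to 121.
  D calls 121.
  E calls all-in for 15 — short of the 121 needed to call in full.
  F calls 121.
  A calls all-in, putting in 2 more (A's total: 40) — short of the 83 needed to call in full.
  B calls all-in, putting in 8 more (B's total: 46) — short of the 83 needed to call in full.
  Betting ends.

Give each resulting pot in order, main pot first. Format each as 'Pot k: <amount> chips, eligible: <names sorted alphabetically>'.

Contributions: A=40, B=46, C=121, D=121, E=15, F=121
Pot levels (distinct totals of non-folded players): 15, 40, 46, 121
Layer 1-15: 15 each from A, B, C, D, E, F = 15*6 = 90 chips; eligible A, B, C, D, E, F
Layer 16-40: 25 each from A, B, C, D, F = 25*5 = 125 chips; eligible A, B, C, D, F
Layer 41-46: 6 each from B, C, D, F = 6*4 = 24 chips; eligible B, C, D, F
Layer 47-121: 75 each from C, D, F = 75*3 = 225 chips; eligible C, D, F

Pot 1: 90 chips, eligible: A, B, C, D, E, F
Pot 2: 125 chips, eligible: A, B, C, D, F
Pot 3: 24 chips, eligible: B, C, D, F
Pot 4: 225 chips, eligible: C, D, F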